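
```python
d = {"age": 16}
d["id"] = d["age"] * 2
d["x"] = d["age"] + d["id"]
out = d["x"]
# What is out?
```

Trace:
`d = {"age": 16}` → d = {'age': 16}
`d["id"] = d["age"] * 2` → d = {'age': 16, 'id': 32}
`d["x"] = d["age"] + d["id"]` → d = {'age': 16, 'id': 32, 'x': 48}
`out = d["x"]` → out = 48
So out = 48

Answer: 48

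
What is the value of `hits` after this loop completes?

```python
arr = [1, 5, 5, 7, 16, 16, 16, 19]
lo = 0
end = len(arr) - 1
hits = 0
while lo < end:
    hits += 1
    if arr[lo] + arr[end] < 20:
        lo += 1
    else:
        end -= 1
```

Steps to find pair summing to 20
`hits` takes the values: 0 → 1 → 2 → 3 → 4 → 5 → 6 → 7

Answer: 7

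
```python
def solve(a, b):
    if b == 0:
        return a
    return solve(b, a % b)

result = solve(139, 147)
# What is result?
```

solve(139, 147) -> solve(147, 139) -> solve(139, 8) -> solve(8, 3) -> solve(3, 2) -> solve(2, 1) -> solve(1, 0) -> 1

Answer: 1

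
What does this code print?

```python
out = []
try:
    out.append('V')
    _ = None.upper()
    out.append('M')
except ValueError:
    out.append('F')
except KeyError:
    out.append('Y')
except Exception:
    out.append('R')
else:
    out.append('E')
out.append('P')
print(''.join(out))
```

Execution trace: 'V' (try body) → 'R' (except Exception) → 'P' (after the try/except). Output: VRP

Answer: VRP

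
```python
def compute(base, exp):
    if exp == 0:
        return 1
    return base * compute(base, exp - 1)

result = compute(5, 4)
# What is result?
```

compute(5, 4) = 5 * 5 * 5 * 5 = 625

Answer: 625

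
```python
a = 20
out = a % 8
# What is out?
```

Trace:
`a = 20` → a = 20
`out = a % 8` → out = 4
So out = 4

Answer: 4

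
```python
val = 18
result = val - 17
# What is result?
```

Trace:
`val = 18` → val = 18
`result = val - 17` → result = 1
So result = 1

Answer: 1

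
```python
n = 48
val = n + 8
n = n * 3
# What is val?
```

Trace:
`n = 48` → n = 48
`val = n + 8` → val = 56
`n = n * 3` → n = 144
So val = 56

Answer: 56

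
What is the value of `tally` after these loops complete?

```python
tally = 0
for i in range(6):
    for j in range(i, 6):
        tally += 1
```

Upper triangle: 6 + 5 + ... + 1
`tally` takes the values: 0 → 1 → 2 → 3 → 4 → 5 → 6 → 7 → 8 → 9 → 10 → 11 → 12 → 13 → 14 → 15 → 16 → 17 → 18 → 19 → 20 → 21

Answer: 21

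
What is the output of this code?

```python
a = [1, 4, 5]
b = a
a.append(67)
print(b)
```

Key concept: basic list aliasing.
Step by step:
`a = [1, 4, 5]` → a = [1, 4, 5]
`b = a` → b = [1, 4, 5] (same object as a)
`a.append(67)` → a = [1, 4, 5, 67] (same object as b); b = [1, 4, 5, 67] (same object as a)
`print(b)` → prints [1, 4, 5, 67]

Answer: [1, 4, 5, 67]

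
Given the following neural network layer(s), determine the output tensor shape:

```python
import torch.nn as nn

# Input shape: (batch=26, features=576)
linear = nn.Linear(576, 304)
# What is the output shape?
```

Input: (26, 576) -> Output: (26, 304)

Answer: (26, 304)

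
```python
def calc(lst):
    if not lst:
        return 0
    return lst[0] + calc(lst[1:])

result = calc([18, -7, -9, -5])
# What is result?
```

18 + (-7) + (-9) + (-5) + 0 = -3

Answer: -3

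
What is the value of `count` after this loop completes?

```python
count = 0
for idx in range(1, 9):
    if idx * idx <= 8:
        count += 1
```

Count numbers where idx² ≤ 8
`count` takes the values: 0 → 1 → 2

Answer: 2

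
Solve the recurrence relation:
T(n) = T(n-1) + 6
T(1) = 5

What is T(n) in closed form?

Unrolling: T(n) = T(1) + 6·(n-1) = 5 + 6(n-1) = 6n - 1.

Answer: T(n) = 6n - 1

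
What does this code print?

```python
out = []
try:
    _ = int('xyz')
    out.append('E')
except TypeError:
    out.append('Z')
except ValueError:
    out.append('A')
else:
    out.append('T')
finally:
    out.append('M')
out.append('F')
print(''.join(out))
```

Execution trace: 'A' (except ValueError) → 'M' (finally) → 'F' (after the try/except). Output: AMF

Answer: AMF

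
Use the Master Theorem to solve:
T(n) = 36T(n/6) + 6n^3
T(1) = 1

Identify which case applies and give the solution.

a=36, b=6, f(n)=6n^3. log_6(36) = 2. Since c=3 > 2 and the regularity condition holds (36(n/6)^3 = (36/6^3)n^3 with 36/6^3 < 1), Case 3 applies: T(n) = Θ(f(n)) = O(n^3).

Answer: O(n^3) - Case 3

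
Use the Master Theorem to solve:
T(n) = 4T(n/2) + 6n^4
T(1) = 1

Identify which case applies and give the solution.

a=4, b=2, f(n)=6n^4. log_2(4) = 2. Since c=4 > 2 and the regularity condition holds (4(n/2)^4 = (4/2^4)n^4 with 4/2^4 < 1), Case 3 applies: T(n) = Θ(f(n)) = O(n^4).

Answer: O(n^4) - Case 3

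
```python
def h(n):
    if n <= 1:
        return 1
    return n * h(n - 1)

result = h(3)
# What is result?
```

h(3) = 3 * 2 * 1 = 6

Answer: 6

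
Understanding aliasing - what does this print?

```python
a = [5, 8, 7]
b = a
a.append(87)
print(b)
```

Key concept: basic list aliasing.
Step by step:
`a = [5, 8, 7]` → a = [5, 8, 7]
`b = a` → b = [5, 8, 7] (same object as a)
`a.append(87)` → a = [5, 8, 7, 87] (same object as b); b = [5, 8, 7, 87] (same object as a)
`print(b)` → prints [5, 8, 7, 87]

Answer: [5, 8, 7, 87]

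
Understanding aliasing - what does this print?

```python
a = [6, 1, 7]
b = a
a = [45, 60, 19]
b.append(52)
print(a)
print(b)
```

Key concept: rebinding vs mutation: a is rebound to a new list, b still points at the original.
Step by step:
`a = [6, 1, 7]` → a = [6, 1, 7]
`b = a` → b = [6, 1, 7] (same object as a)
`a = [45, 60, 19]` → a = [45, 60, 19]
`b.append(52)` → b = [6, 1, 7, 52]
`print(a)` → prints [45, 60, 19]
`print(b)` → prints [6, 1, 7, 52]

Answer:
[45, 60, 19]
[6, 1, 7, 52]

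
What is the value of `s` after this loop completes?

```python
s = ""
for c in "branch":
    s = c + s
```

Reverse 'branch'
`s` takes the values: "" → "b" → "rb" → "arb" → "narb" → "cnarb" → "hcnarb"

Answer: "hcnarb"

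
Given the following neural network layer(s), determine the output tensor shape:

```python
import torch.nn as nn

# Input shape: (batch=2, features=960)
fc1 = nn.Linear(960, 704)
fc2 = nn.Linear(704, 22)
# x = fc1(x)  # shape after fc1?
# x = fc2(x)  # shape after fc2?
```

Input: (2, 960) -> after fc1: (2, 704) -> Output: (2, 22)

Answer: (2, 22)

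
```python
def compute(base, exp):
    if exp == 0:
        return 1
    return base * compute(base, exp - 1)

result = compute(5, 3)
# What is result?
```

compute(5, 3) = 5 * 5 * 5 = 125

Answer: 125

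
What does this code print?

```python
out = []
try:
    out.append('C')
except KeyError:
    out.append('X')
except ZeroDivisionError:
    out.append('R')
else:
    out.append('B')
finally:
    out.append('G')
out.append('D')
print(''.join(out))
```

Execution trace: 'C' (try body, no exception) → 'B' (else) → 'G' (finally) → 'D' (after the try/except). Output: CBGD

Answer: CBGD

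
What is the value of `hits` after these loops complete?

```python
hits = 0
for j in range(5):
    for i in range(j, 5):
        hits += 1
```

Upper triangle: 5 + 4 + ... + 1
`hits` takes the values: 0 → 1 → 2 → 3 → 4 → 5 → 6 → 7 → 8 → 9 → 10 → 11 → 12 → 13 → 14 → 15

Answer: 15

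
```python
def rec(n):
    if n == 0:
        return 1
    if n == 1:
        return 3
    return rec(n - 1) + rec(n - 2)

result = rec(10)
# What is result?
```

Build up from base cases: rec(0)=1, rec(1)=3, rec(2)=4, rec(3)=7, rec(4)=11, rec(5)=18, rec(6)=29, ..., rec(10)=199

Answer: 199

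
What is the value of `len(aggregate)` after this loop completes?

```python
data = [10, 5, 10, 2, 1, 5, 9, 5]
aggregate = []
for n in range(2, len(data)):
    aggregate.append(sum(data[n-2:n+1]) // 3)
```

Number of 3-element averages
`aggregate` takes the values: [] → [8] → [8, 5] → [8, 5, 4] → [8, 5, 4, 2] → [8, 5, 4, 2, 5] → [8, 5, 4, 2, 5, 6]
So `len(aggregate)` = 6

Answer: 6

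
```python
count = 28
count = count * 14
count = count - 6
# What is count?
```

Trace:
`count = 28` → count = 28
`count = count * 14` → count = 392
`count = count - 6` → count = 386
So count = 386

Answer: 386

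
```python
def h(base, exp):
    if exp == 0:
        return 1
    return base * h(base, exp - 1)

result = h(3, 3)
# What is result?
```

h(3, 3) = 3 * 3 * 3 = 27

Answer: 27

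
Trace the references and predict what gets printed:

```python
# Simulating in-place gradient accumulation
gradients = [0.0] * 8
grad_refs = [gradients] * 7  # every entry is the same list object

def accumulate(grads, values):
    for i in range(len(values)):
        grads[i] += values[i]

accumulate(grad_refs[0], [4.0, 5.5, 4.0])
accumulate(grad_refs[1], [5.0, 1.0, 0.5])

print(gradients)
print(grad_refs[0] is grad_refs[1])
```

Key concept: gradient accumulation aliasing.
Step by step:
`gradients = [0.0] * 8` → gradients = [0.0, 0.0, 0.0, 0.0, 0.0, 0.0, 0.0, 0.0]
`grad_refs = [gradients] * 7` → grad_refs = [[0.0, 0.0, 0.0, 0.0, 0.0, 0.0, 0.0, 0.0], [0.0, 0.0, 0.0, 0.0, 0.0, 0.0, 0.0, 0.0], [0.0, 0.0, 0.0, 0.0, 0.0, 0.0, 0.0, 0.0], [0.0, 0.0, 0.0, 0.0, 0.0, 0.0, 0.0, 0.0], [0.0, 0.0, 0.0, 0.0, 0.0, 0.0, 0.0, 0.0], [0.0, 0.0, 0.0, 0.0, 0.0, 0.0, 0.0, 0.0], [0.0, 0.0, 0.0, 0.0, 0.0, 0.0, 0.0, 0.0]]
`accumulate(grad_refs[0], [4.0, 5.5, 4.0])` → gradients = [4.0, 5.5, 4.0, 0.0, 0.0, 0.0, 0.0, 0.0]; grad_refs = [[4.0, 5.5, 4.0, 0.0, 0.0, 0.0, 0.0, 0.0], [4.0, 5.5, 4.0, 0.0, 0.0, 0.0, 0.0, 0.0], [4.0, 5.5, 4.0, 0.0, 0.0, 0.0, 0.0, 0.0], [4.0, 5.5, 4.0, 0.0, 0.0, 0.0, 0.0, 0.0], [4.0, 5.5, 4.0, 0.0, 0.0, 0.0, 0.0, 0.0], [4.0, 5.5, 4.0, 0.0, 0.0, 0.0, 0.0, 0.0], [4.0, 5.5, 4.0, 0.0, 0.0, 0.0, 0.0, 0.0]]
`accumulate(grad_refs[1], [5.0, 1.0, 0.5])` → gradients = [9.0, 6.5, 4.5, 0.0, 0.0, 0.0, 0.0, 0.0]; grad_refs = [[9.0, 6.5, 4.5, 0.0, 0.0, 0.0, 0.0, 0.0], [9.0, 6.5, 4.5, 0.0, 0.0, 0.0, 0.0, 0.0], [9.0, 6.5, 4.5, 0.0, 0.0, 0.0, 0.0, 0.0], [9.0, 6.5, 4.5, 0.0, 0.0, 0.0, 0.0, 0.0], [9.0, 6.5, 4.5, 0.0, 0.0, 0.0, 0.0, 0.0], [9.0, 6.5, 4.5, 0.0, 0.0, 0.0, 0.0, 0.0], [9.0, 6.5, 4.5, 0.0, 0.0, 0.0, 0.0, 0.0]]
`print(gradients)` → prints [9.0, 6.5, 4.5, 0.0, 0.0, 0.0, 0.0, 0.0]
`print(grad_refs[0] is grad_refs[1])` → prints True

Answer:
[9.0, 6.5, 4.5, 0.0, 0.0, 0.0, 0.0, 0.0]
True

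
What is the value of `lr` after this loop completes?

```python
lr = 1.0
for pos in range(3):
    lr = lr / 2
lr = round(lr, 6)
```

Halving LR 3 times: 1 / 2^3
`lr` takes the values: 1.0 → 0.5 → 0.25 → 0.125

Answer: 0.125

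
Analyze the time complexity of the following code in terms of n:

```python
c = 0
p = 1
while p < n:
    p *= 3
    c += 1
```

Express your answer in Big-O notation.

Each loop level contributes: log n. Multiplying the contributions gives O(log n).

Answer: O(log n)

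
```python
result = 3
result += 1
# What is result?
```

Trace:
`result = 3` → result = 3
`result += 1` → result = 4
So result = 4

Answer: 4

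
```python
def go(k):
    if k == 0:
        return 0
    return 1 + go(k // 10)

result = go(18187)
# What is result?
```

Count of digits of 18187: 5

Answer: 5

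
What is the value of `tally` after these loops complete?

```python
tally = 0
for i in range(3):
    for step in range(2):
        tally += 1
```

3 * 2 = 6
`tally` takes the values: 0 → 1 → 2 → 3 → 4 → 5 → 6

Answer: 6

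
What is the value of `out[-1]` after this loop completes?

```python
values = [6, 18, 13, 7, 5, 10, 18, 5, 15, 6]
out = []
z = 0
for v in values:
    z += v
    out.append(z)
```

Cumulative sum ends at 103
`out` takes the values: [] → [6] → [6, 24] → [6, 24, 37] → [6, 24, 37, 44] → [6, 24, 37, 44, 49] → [6, 24, 37, 44, 49, 59] → [6, 24, 37, 44, 49, 59, 77] → [6, 24, 37, 44, 49, 59, 77, 82] → [6, 24, 37, 44, 49, 59, 77, 82, 97] → [6, 24, 37, 44, 49, 59, 77, 82, 97, 103]
So `out[-1]` = 103

Answer: 103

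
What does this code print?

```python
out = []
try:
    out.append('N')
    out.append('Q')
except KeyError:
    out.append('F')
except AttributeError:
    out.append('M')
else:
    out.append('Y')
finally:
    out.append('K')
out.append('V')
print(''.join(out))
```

Execution trace: 'N' (try body) → 'Q' (try body, no exception) → 'Y' (else) → 'K' (finally) → 'V' (after the try/except). Output: NQYKV

Answer: NQYKV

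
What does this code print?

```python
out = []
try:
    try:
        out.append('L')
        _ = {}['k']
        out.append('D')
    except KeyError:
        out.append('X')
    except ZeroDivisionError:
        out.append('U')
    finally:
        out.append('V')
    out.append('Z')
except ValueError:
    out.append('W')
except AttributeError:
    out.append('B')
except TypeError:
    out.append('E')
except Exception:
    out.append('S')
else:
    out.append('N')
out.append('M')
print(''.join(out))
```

Execution trace: 'L' (inner try body) → 'X' (inner except KeyError) → 'V' (inner finally) → 'Z' (try body, no exception) → 'N' (else) → 'M' (after the try/except). Output: LXVZNM

Answer: LXVZNM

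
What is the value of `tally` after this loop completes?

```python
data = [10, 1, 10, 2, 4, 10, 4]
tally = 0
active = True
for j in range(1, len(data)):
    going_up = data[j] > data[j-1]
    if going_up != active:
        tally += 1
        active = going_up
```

Count direction changes in [10, 1, 10, 2, 4, 10, 4]
`tally` takes the values: 0 → 1 → 2 → 3 → 4 → 5

Answer: 5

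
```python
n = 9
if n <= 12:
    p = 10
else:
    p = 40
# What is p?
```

Trace:
`n = 9` → n = 9
`if n <= 12: ...` → n <= 12 is True → p = 10
So p = 10

Answer: 10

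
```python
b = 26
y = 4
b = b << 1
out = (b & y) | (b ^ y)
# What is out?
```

Trace:
`b = 26` → b = 26
`y = 4` → y = 4
`b = b << 1` → b = 52
`out = (b & y) | (b ^ y)` → out = 52
So out = 52

Answer: 52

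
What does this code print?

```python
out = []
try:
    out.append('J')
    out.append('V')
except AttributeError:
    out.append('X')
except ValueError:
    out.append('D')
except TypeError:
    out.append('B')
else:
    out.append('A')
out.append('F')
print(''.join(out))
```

Execution trace: 'J' (try body) → 'V' (try body, no exception) → 'A' (else) → 'F' (after the try/except). Output: JVAF

Answer: JVAF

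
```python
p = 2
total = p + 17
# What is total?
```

Trace:
`p = 2` → p = 2
`total = p + 17` → total = 19
So total = 19

Answer: 19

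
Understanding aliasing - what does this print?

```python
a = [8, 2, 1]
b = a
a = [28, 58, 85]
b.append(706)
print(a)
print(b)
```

Key concept: rebinding vs mutation: a is rebound to a new list, b still points at the original.
Step by step:
`a = [8, 2, 1]` → a = [8, 2, 1]
`b = a` → b = [8, 2, 1] (same object as a)
`a = [28, 58, 85]` → a = [28, 58, 85]
`b.append(706)` → b = [8, 2, 1, 706]
`print(a)` → prints [28, 58, 85]
`print(b)` → prints [8, 2, 1, 706]

Answer:
[28, 58, 85]
[8, 2, 1, 706]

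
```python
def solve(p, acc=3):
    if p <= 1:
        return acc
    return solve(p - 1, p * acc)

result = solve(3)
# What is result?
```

Accumulator trace (n, acc): (3, 3) -> (2, 9) -> (1, 18) -> return 18

Answer: 18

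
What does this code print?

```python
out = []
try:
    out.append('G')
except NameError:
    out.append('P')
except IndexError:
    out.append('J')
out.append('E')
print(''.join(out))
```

Execution trace: 'G' (try body, no exception) → 'E' (after the try/except). Output: GE

Answer: GE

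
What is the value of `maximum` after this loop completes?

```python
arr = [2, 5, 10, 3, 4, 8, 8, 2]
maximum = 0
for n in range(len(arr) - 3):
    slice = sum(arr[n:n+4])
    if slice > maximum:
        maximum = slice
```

Max sum of 4-element window in [2, 5, 10, 3, 4, 8, 8, 2]
`maximum` takes the values: 0 → 20 → 22 → 25

Answer: 25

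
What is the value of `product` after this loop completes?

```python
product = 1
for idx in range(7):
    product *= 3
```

3^7 = 2187
`product` takes the values: 1 → 3 → 9 → 27 → 81 → 243 → 729 → 2187

Answer: 2187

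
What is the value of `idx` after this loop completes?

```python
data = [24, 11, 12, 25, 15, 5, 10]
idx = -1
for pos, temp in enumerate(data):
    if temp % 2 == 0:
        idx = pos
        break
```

First even number index in [24, 11, 12, 25, 15, 5, 10]
`idx` takes the values: -1 → 0

Answer: 0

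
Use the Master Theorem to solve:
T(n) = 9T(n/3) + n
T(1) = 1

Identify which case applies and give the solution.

a=9, b=3, f(n)=n. log_3(9) = 2. Since c=1 < 2, Case 1 applies: T(n) = Θ(n^log_b(a)) = O(n^2).

Answer: O(n^2) - Case 1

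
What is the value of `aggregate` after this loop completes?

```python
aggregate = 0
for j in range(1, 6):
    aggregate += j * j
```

Sum of squares 1² to 5² = 55
`aggregate` takes the values: 0 → 1 → 5 → 14 → 30 → 55

Answer: 55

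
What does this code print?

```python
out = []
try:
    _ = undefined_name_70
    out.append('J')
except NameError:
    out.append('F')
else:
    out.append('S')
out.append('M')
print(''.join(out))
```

Execution trace: 'F' (except NameError) → 'M' (after the try/except). Output: FM

Answer: FM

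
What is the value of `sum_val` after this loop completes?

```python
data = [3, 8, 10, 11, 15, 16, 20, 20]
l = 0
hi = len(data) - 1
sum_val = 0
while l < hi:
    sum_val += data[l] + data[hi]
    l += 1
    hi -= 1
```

Sum of pairs from ends
`sum_val` takes the values: 0 → 23 → 51 → 77 → 103

Answer: 103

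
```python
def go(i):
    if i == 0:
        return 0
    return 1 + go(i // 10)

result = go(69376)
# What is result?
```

Count of digits of 69376: 5

Answer: 5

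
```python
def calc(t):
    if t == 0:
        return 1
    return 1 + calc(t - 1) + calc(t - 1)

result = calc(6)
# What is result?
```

calc(t) = 1 + 2·calc(t-1), calc(0)=1. Closed form: (1+1)·2^6 - 1 = 127.

Answer: 127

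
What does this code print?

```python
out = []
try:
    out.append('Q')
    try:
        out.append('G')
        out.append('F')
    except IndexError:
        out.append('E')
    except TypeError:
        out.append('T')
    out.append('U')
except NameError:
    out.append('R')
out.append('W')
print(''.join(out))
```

Execution trace: 'Q' (try body) → 'G' (inner try body) → 'F' (inner try body, no exception) → 'U' (try body, no exception) → 'W' (after the try/except). Output: QGFUW

Answer: QGFUW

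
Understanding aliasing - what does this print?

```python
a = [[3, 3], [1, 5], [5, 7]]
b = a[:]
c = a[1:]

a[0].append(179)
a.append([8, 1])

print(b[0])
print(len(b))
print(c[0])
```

Key concept: slice with nested mutation.
Step by step:
`a = [[3, 3], [1, 5], [5, 7]]` → a = [[3, 3], [1, 5], [5, 7]]
`b = a[:]` → b = [[3, 3], [1, 5], [5, 7]]
`c = a[1:]` → c = [[1, 5], [5, 7]]
`a[0].append(179)` → a = [[3, 3, 179], [1, 5], [5, 7]]; b = [[3, 3, 179], [1, 5], [5, 7]]
`a.append([8, 1])` → a = [[3, 3, 179], [1, 5], [5, 7], [8, 1]]
`print(b[0])` → prints [3, 3, 179]
`print(len(b))` → prints 3
`print(c[0])` → prints [1, 5]

Answer:
[3, 3, 179]
3
[1, 5]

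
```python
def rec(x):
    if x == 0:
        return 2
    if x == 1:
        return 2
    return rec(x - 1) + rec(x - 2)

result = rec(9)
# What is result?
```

Build up from base cases: rec(0)=2, rec(1)=2, rec(2)=4, rec(3)=6, rec(4)=10, rec(5)=16, rec(6)=26, ..., rec(9)=110

Answer: 110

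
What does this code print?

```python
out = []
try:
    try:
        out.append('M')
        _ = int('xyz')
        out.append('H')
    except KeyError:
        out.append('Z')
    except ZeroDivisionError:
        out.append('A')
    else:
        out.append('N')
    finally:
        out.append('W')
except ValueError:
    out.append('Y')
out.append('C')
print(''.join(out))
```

Execution trace: 'M' (inner try body) → 'W' (inner finally) → 'Y' (outer except ValueError) → 'C' (after the try/except). Output: MWYC

Answer: MWYC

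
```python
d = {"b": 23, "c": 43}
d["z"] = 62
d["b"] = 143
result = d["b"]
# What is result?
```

Trace:
`d = {"b": 23, "c": 43}` → d = {'b': 23, 'c': 43}
`d["z"] = 62` → d = {'b': 23, 'c': 43, 'z': 62}
`d["b"] = 143` → d = {'b': 143, 'c': 43, 'z': 62}
`result = d["b"]` → result = 143
So result = 143

Answer: 143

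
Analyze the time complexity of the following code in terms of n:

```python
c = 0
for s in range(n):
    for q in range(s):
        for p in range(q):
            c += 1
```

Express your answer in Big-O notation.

Each loop level contributes: n × n × n. Multiplying the contributions gives O(n^3).

Answer: O(n^3)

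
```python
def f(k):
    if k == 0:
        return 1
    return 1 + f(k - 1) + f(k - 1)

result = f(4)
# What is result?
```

f(k) = 1 + 2·f(k-1), f(0)=1. Closed form: (1+1)·2^4 - 1 = 31.

Answer: 31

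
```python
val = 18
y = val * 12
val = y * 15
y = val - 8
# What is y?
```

Trace:
`val = 18` → val = 18
`y = val * 12` → y = 216
`val = y * 15` → val = 3240
`y = val - 8` → y = 3232
So y = 3232

Answer: 3232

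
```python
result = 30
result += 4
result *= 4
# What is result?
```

Trace:
`result = 30` → result = 30
`result += 4` → result = 34
`result *= 4` → result = 136
So result = 136

Answer: 136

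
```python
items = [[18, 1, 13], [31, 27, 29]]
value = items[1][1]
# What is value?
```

Trace:
`items = [[18, 1, 13], [31, 27, 29]]` → items = [[18, 1, 13], [31, 27, 29]]
`value = items[1][1]` → value = 27
So value = 27

Answer: 27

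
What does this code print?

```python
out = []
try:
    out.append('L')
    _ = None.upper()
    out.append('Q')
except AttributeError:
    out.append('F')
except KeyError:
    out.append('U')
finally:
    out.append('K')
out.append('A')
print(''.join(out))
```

Execution trace: 'L' (try body) → 'F' (except AttributeError) → 'K' (finally) → 'A' (after the try/except). Output: LFKA

Answer: LFKA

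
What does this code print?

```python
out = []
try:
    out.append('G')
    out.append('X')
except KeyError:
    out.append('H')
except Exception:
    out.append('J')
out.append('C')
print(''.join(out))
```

Execution trace: 'G' (try body) → 'X' (try body, no exception) → 'C' (after the try/except). Output: GXC

Answer: GXC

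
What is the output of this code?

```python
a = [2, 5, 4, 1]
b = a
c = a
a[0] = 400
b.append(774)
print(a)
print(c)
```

Key concept: multiple aliases.
Step by step:
`a = [2, 5, 4, 1]` → a = [2, 5, 4, 1]
`b = a` → b = [2, 5, 4, 1] (same object as a)
`c = a` → c = [2, 5, 4, 1] (same object as a, b)
`a[0] = 400` → a = [400, 5, 4, 1] (same object as b, c); b = [400, 5, 4, 1] (same object as a, c); c = [400, 5, 4, 1] (same object as a, b)
`b.append(774)` → a = [400, 5, 4, 1, 774] (same object as b, c); b = [400, 5, 4, 1, 774] (same object as a, c); c = [400, 5, 4, 1, 774] (same object as a, b)
`print(a)` → prints [400, 5, 4, 1, 774]
`print(c)` → prints [400, 5, 4, 1, 774]

Answer:
[400, 5, 4, 1, 774]
[400, 5, 4, 1, 774]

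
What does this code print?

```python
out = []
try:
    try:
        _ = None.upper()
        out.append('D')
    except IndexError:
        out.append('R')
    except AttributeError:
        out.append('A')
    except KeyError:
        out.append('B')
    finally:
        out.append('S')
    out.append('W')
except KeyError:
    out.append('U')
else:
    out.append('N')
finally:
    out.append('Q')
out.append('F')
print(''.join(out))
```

Execution trace: 'A' (inner except AttributeError) → 'S' (inner finally) → 'W' (try body, no exception) → 'N' (else) → 'Q' (finally) → 'F' (after the try/except). Output: ASWNQF

Answer: ASWNQF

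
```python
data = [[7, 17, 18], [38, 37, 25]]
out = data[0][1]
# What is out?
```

Trace:
`data = [[7, 17, 18], [38, 37, 25]]` → data = [[7, 17, 18], [38, 37, 25]]
`out = data[0][1]` → out = 17
So out = 17

Answer: 17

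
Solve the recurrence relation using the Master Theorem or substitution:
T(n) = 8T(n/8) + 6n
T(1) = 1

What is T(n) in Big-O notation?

By Master Theorem: a=8, b=8, f(n)=6n. Since log_8(8) = 1 and f(n) = Θ(n^1), Case 2 applies. T(n) = O(n log n).

Answer: O(n log n)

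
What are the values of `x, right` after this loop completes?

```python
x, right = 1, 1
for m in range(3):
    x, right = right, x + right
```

Fibonacci: after 3 iterations
`x, right` takes the values: (1, 1) → (1, 2) → (2, 3) → (3, 5)

Answer: 3, 5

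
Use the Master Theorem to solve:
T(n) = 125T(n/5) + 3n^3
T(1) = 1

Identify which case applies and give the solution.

a=125, b=5, f(n)=3n^3. log_5(125) = 3. Since c=3 = 3, Case 2 applies: T(n) = Θ(n^log_b(a) · log n) = O(n^3 log n).

Answer: O(n^3 log n) - Case 2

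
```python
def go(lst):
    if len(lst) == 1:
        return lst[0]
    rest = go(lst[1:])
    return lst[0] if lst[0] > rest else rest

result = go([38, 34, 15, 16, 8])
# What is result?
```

Recursive max over [38, 34, 15, 16, 8] = 38

Answer: 38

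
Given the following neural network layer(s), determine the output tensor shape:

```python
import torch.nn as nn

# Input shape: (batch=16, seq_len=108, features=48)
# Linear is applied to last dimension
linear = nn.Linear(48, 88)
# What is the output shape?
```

Input: (16, 108, 48) -> Output: (16, 108, 88)

Answer: (16, 108, 88)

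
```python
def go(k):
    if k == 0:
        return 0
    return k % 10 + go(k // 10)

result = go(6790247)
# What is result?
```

Sum of digits of 6790247: 7 + 4 + 2 + 0 + 9 + 7 + 6 = 35

Answer: 35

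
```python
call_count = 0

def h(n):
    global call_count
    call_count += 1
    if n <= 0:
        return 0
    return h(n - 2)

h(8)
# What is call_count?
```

Linear recursion stepping by 2: 5 calls from n=8 down to ≤0.

Answer: 5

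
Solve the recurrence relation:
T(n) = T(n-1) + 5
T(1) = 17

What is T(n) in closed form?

Unrolling: T(n) = T(1) + 5·(n-1) = 17 + 5(n-1) = 5n + 12.

Answer: T(n) = 5n + 12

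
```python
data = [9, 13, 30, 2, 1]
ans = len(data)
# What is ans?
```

Trace:
`data = [9, 13, 30, 2, 1]` → data = [9, 13, 30, 2, 1]
`ans = len(data)` → ans = 5
So ans = 5

Answer: 5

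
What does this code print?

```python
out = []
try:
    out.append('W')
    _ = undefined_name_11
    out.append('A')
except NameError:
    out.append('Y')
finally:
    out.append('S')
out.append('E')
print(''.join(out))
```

Execution trace: 'W' (try body) → 'Y' (except NameError) → 'S' (finally) → 'E' (after the try/except). Output: WYSE

Answer: WYSE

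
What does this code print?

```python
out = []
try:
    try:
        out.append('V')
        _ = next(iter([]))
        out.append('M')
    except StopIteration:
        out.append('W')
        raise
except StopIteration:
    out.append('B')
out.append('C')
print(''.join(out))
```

Execution trace: 'V' (inner try body) → 'W' (inner except StopIteration) → 'B' (outer except StopIteration) → 'C' (after the try/except). Output: VWBC

Answer: VWBC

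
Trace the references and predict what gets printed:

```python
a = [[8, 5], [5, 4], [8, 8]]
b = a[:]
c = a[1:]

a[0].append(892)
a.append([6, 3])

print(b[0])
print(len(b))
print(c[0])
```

Key concept: slice with nested mutation.
Step by step:
`a = [[8, 5], [5, 4], [8, 8]]` → a = [[8, 5], [5, 4], [8, 8]]
`b = a[:]` → b = [[8, 5], [5, 4], [8, 8]]
`c = a[1:]` → c = [[5, 4], [8, 8]]
`a[0].append(892)` → a = [[8, 5, 892], [5, 4], [8, 8]]; b = [[8, 5, 892], [5, 4], [8, 8]]
`a.append([6, 3])` → a = [[8, 5, 892], [5, 4], [8, 8], [6, 3]]
`print(b[0])` → prints [8, 5, 892]
`print(len(b))` → prints 3
`print(c[0])` → prints [5, 4]

Answer:
[8, 5, 892]
3
[5, 4]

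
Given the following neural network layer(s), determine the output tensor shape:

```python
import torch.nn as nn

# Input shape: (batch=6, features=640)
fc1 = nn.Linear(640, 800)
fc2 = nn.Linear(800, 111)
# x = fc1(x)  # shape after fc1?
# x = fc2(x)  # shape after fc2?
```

Input: (6, 640) -> after fc1: (6, 800) -> Output: (6, 111)

Answer: (6, 111)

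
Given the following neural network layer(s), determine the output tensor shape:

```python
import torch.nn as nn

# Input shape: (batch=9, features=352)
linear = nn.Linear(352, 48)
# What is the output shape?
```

Input: (9, 352) -> Output: (9, 48)

Answer: (9, 48)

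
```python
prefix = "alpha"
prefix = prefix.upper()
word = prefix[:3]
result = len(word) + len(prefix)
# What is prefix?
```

Trace:
`prefix = "alpha"` → prefix = 'alpha'
`prefix = prefix.upper()` → prefix = 'ALPHA'
`word = prefix[:3]` → word = 'ALP'
`result = len(word) + len(prefix)` → result = 8
So prefix = 'ALPHA'

Answer: 'ALPHA'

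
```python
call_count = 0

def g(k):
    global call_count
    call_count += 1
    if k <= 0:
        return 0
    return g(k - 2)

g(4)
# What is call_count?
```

Linear recursion stepping by 2: 3 calls from k=4 down to ≤0.

Answer: 3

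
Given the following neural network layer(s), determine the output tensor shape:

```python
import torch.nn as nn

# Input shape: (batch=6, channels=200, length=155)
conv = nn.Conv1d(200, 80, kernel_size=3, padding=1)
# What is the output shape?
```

Input: (6, 200, 155) -> Output: (6, 80, 155)

Answer: (6, 80, 155)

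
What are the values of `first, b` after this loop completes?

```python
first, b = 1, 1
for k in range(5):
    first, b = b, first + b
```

Fibonacci: after 5 iterations
`first, b` takes the values: (1, 1) → (1, 2) → (2, 3) → (3, 5) → (5, 8) → (8, 13)

Answer: 8, 13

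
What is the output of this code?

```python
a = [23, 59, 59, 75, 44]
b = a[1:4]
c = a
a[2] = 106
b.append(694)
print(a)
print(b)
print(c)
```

Key concept: slice vs alias.
Step by step:
`a = [23, 59, 59, 75, 44]` → a = [23, 59, 59, 75, 44]
`b = a[1:4]` → b = [59, 59, 75]
`c = a` → c = [23, 59, 59, 75, 44] (same object as a)
`a[2] = 106` → a = [23, 59, 106, 75, 44] (same object as c); c = [23, 59, 106, 75, 44] (same object as a)
`b.append(694)` → b = [59, 59, 75, 694]
`print(a)` → prints [23, 59, 106, 75, 44]
`print(b)` → prints [59, 59, 75, 694]
`print(c)` → prints [23, 59, 106, 75, 44]

Answer:
[23, 59, 106, 75, 44]
[59, 59, 75, 694]
[23, 59, 106, 75, 44]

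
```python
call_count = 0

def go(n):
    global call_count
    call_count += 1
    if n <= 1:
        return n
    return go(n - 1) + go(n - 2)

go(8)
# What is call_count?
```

Calls(n) = 1 + Calls(n-1) + Calls(n-2); Calls(0)=Calls(1)=1. For n=8 this gives 67.

Answer: 67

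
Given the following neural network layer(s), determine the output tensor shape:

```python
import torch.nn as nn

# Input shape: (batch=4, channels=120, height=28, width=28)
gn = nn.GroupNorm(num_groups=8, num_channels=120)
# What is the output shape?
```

Input: (4, 120, 28, 28) -> Output: (4, 120, 28, 28)

Answer: (4, 120, 28, 28)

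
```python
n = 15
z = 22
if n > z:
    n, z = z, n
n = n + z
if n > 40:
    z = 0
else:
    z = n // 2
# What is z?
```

Trace:
`n = 15` → n = 15
`z = 22` → z = 22
`if n > z: ...` → n > z is False → no variable changes
`n = n + z` → n = 37
`if n > 40: ...` → n > 40 is False, take else branch → z = 18
So z = 18

Answer: 18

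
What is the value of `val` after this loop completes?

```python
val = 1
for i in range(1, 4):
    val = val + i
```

Start at 1, add 1 through 3
`val` takes the values: 1 → 2 → 4 → 7

Answer: 7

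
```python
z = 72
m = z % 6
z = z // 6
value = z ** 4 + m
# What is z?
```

Trace:
`z = 72` → z = 72
`m = z % 6` → m = 0
`z = z // 6` → z = 12
`value = z ** 4 + m` → value = 20736
So z = 12

Answer: 12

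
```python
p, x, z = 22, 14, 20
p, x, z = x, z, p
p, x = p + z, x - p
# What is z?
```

Trace:
`p, x, z = 22, 14, 20` → p = 22; x = 14; z = 20
`p, x, z = x, z, p` → p = 14; x = 20; z = 22
`p, x = p + z, x - p` → p = 36; x = 6
So z = 22

Answer: 22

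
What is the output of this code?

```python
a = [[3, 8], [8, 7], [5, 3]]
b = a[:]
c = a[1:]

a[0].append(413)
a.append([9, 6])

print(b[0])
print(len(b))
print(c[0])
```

Key concept: slice with nested mutation.
Step by step:
`a = [[3, 8], [8, 7], [5, 3]]` → a = [[3, 8], [8, 7], [5, 3]]
`b = a[:]` → b = [[3, 8], [8, 7], [5, 3]]
`c = a[1:]` → c = [[8, 7], [5, 3]]
`a[0].append(413)` → a = [[3, 8, 413], [8, 7], [5, 3]]; b = [[3, 8, 413], [8, 7], [5, 3]]
`a.append([9, 6])` → a = [[3, 8, 413], [8, 7], [5, 3], [9, 6]]
`print(b[0])` → prints [3, 8, 413]
`print(len(b))` → prints 3
`print(c[0])` → prints [8, 7]

Answer:
[3, 8, 413]
3
[8, 7]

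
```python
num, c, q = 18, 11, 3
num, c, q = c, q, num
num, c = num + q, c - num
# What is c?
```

Trace:
`num, c, q = 18, 11, 3` → num = 18; c = 11; q = 3
`num, c, q = c, q, num` → num = 11; c = 3; q = 18
`num, c = num + q, c - num` → num = 29; c = -8
So c = -8

Answer: -8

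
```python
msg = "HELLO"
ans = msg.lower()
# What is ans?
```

Trace:
`msg = "HELLO"` → msg = 'HELLO'
`ans = msg.lower()` → ans = 'hello'
So ans = 'hello'

Answer: 'hello'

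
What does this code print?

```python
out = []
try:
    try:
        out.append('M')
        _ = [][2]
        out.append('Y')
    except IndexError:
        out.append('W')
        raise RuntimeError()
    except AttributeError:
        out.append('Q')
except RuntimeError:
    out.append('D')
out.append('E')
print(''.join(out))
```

Execution trace: 'M' (inner try body) → 'W' (inner except IndexError) → 'D' (outer except RuntimeError) → 'E' (after the try/except). Output: MWDE

Answer: MWDE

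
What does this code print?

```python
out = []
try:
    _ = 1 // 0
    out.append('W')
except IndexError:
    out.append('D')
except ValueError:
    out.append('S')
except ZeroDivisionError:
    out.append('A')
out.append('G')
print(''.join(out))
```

Execution trace: 'A' (except ZeroDivisionError) → 'G' (after the try/except). Output: AG

Answer: AG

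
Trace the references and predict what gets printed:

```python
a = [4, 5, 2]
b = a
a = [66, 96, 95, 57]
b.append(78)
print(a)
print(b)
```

Key concept: rebinding vs mutation: a is rebound to a new list, b still points at the original.
Step by step:
`a = [4, 5, 2]` → a = [4, 5, 2]
`b = a` → b = [4, 5, 2] (same object as a)
`a = [66, 96, 95, 57]` → a = [66, 96, 95, 57]
`b.append(78)` → b = [4, 5, 2, 78]
`print(a)` → prints [66, 96, 95, 57]
`print(b)` → prints [4, 5, 2, 78]

Answer:
[66, 96, 95, 57]
[4, 5, 2, 78]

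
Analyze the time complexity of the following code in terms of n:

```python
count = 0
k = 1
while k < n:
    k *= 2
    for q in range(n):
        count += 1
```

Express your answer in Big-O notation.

Each loop level contributes: log n × n. Multiplying the contributions gives O(n log n).

Answer: O(n log n)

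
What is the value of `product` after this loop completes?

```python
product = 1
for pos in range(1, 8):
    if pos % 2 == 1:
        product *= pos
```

Product of odd numbers 1 to 7
`product` takes the values: 1 → 3 → 15 → 105

Answer: 105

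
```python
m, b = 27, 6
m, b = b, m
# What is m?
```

Trace:
`m, b = 27, 6` → m = 27; b = 6
`m, b = b, m` → m = 6; b = 27
So m = 6

Answer: 6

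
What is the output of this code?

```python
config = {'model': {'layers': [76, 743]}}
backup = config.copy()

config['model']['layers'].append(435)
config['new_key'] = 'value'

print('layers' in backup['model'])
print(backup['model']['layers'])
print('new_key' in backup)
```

Key concept: shallow copy gotcha with nested dict.
Step by step:
`config = {'model': {'layers': [76, 743]}}` → config = {'model': {'layers': [76, 743]}}
`backup = config.copy()` → backup = {'model': {'layers': [76, 743]}}
`config['model']['layers'].append(435)` → config = {'model': {'layers': [76, 743, 435]}}; backup = {'model': {'layers': [76, 743, 435]}}
`config['new_key'] = 'value'` → config = {'model': {'layers': [76, 743, 435]}, 'new_key': 'value'}
`print('layers' in backup['model'])` → prints True
`print(backup['model']['layers'])` → prints [76, 743, 435]
`print('new_key' in backup)` → prints False

Answer:
True
[76, 743, 435]
False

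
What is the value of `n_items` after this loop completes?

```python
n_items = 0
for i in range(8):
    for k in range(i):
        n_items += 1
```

Triangle number: 0+1+2+...+7
`n_items` takes the values: 0 → 1 → 2 → 3 → 4 → 5 → 6 → 7 → 8 → 9 → 10 → 11 → 12 → 13 → 14 → 15 → 16 → 17 → 18 → 19 → 20 → 21 → 22 → 23 → 24 → 25 → 26 → 27 → 28

Answer: 28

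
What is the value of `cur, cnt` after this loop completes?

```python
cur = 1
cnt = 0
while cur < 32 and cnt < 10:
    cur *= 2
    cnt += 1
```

Double until >= 32 or 10 iterations
`cur, cnt` takes the values: (1, 0) → (2, 0) → (2, 1) → (4, 1) → (4, 2) → (8, 2) → (8, 3) → (16, 3) → (16, 4) → (32, 4) → (32, 5)

Answer: 32, 5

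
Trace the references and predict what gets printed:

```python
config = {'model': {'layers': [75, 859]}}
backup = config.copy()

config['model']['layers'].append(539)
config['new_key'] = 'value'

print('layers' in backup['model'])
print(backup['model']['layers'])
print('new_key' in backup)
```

Key concept: shallow copy gotcha with nested dict.
Step by step:
`config = {'model': {'layers': [75, 859]}}` → config = {'model': {'layers': [75, 859]}}
`backup = config.copy()` → backup = {'model': {'layers': [75, 859]}}
`config['model']['layers'].append(539)` → config = {'model': {'layers': [75, 859, 539]}}; backup = {'model': {'layers': [75, 859, 539]}}
`config['new_key'] = 'value'` → config = {'model': {'layers': [75, 859, 539]}, 'new_key': 'value'}
`print('layers' in backup['model'])` → prints True
`print(backup['model']['layers'])` → prints [75, 859, 539]
`print('new_key' in backup)` → prints False

Answer:
True
[75, 859, 539]
False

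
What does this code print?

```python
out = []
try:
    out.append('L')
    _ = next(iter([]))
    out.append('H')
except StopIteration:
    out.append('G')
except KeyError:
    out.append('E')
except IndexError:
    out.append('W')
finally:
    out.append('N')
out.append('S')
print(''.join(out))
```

Execution trace: 'L' (try body) → 'G' (except StopIteration) → 'N' (finally) → 'S' (after the try/except). Output: LGNS

Answer: LGNS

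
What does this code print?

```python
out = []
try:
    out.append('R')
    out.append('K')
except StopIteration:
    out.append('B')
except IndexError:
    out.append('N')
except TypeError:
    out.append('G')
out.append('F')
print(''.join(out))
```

Execution trace: 'R' (try body) → 'K' (try body, no exception) → 'F' (after the try/except). Output: RKF

Answer: RKF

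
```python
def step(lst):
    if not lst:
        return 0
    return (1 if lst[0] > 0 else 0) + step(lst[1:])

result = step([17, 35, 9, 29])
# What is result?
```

Count of positive elements in [17, 35, 9, 29] = 4

Answer: 4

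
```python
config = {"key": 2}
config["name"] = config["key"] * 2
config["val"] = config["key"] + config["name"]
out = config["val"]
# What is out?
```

Trace:
`config = {"key": 2}` → config = {'key': 2}
`config["name"] = config["key"] * 2` → config = {'key': 2, 'name': 4}
`config["val"] = config["key"] + config["name"]` → config = {'key': 2, 'name': 4, 'val': 6}
`out = config["val"]` → out = 6
So out = 6

Answer: 6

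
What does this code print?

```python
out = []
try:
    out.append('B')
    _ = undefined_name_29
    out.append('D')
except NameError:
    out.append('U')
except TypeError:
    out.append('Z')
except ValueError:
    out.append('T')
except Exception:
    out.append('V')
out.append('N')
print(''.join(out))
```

Execution trace: 'B' (try body) → 'U' (except NameError) → 'N' (after the try/except). Output: BUN

Answer: BUN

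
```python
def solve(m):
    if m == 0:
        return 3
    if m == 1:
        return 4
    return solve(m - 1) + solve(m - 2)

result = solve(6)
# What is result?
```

Build up from base cases: solve(0)=3, solve(1)=4, solve(2)=7, solve(3)=11, solve(4)=18, solve(5)=29, solve(6)=47

Answer: 47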